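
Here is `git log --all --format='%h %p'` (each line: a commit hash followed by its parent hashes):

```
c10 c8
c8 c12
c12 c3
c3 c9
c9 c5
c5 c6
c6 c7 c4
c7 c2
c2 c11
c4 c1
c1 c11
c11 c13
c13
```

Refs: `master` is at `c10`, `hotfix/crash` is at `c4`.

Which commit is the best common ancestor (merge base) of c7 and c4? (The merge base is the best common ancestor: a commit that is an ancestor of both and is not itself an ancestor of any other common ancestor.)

c11

Ancestors of c7: {c11, c13, c2, c7}.
Ancestors of c4: {c1, c11, c13, c4}.
Common ancestors: {c11, c13}.
Among these, c11 is not an ancestor of any other common ancestor — it is the merge base.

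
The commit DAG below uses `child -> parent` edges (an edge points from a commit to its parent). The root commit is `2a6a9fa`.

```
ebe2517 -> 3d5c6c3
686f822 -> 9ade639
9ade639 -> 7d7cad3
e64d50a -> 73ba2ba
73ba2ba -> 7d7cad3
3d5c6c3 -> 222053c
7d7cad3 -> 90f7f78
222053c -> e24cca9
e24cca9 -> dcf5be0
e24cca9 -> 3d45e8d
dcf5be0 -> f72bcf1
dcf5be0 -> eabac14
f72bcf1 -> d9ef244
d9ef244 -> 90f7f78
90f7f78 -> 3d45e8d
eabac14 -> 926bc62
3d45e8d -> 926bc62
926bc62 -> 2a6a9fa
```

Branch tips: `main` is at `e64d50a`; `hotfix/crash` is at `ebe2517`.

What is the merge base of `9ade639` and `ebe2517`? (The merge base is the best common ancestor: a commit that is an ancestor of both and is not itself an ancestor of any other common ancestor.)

Ancestors of 9ade639: {2a6a9fa, 3d45e8d, 7d7cad3, 90f7f78, 926bc62, 9ade639}.
Ancestors of ebe2517: {222053c, 2a6a9fa, 3d45e8d, 3d5c6c3, 90f7f78, 926bc62, d9ef244, dcf5be0, e24cca9, eabac14, ebe2517, f72bcf1}.
Common ancestors: {2a6a9fa, 3d45e8d, 90f7f78, 926bc62}.
Among these, 90f7f78 is not an ancestor of any other common ancestor — it is the merge base.

90f7f78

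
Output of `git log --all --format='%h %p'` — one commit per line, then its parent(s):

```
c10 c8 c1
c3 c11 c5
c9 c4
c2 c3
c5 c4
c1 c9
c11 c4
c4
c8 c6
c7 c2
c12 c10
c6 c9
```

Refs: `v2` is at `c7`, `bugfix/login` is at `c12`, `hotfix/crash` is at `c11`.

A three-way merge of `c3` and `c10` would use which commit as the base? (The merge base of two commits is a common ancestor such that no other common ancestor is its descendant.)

Ancestors of c3: {c11, c3, c4, c5}.
Ancestors of c10: {c1, c10, c4, c6, c8, c9}.
Common ancestors: {c4}.
The only common ancestor is c4, so it is the merge base.

c4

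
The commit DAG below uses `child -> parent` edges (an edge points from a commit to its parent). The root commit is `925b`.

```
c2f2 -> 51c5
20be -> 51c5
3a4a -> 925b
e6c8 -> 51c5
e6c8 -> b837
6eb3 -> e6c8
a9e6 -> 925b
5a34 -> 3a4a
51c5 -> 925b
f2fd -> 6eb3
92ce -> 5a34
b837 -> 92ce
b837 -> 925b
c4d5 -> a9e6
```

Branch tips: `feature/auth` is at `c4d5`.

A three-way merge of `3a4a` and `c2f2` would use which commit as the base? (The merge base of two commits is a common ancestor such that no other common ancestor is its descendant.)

Ancestors of 3a4a: {3a4a, 925b}.
Ancestors of c2f2: {51c5, 925b, c2f2}.
Common ancestors: {925b}.
The only common ancestor is 925b, so it is the merge base.

925b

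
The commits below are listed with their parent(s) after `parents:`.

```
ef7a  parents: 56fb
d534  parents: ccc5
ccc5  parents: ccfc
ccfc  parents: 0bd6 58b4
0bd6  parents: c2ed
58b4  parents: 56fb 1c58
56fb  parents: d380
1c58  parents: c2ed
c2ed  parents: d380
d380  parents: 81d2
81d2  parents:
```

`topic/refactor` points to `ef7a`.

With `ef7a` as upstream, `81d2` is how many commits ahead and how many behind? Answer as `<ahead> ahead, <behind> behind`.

Reachable from 81d2: {81d2}.
Reachable from ef7a: {56fb, 81d2, d380, ef7a}.
Only in 81d2's history (ahead): {} — 0.
Only in ef7a's history (behind): {56fb, d380, ef7a} — 3.

0 ahead, 3 behind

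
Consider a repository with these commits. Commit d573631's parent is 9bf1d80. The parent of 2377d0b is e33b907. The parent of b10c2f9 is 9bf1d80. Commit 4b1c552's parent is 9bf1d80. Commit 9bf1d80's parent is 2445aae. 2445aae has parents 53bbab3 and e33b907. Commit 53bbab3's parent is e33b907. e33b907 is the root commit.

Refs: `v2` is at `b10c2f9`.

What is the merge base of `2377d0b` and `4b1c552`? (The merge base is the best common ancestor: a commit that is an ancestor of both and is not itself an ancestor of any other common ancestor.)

Ancestors of 2377d0b: {2377d0b, e33b907}.
Ancestors of 4b1c552: {2445aae, 4b1c552, 53bbab3, 9bf1d80, e33b907}.
Common ancestors: {e33b907}.
The only common ancestor is e33b907, so it is the merge base.

e33b907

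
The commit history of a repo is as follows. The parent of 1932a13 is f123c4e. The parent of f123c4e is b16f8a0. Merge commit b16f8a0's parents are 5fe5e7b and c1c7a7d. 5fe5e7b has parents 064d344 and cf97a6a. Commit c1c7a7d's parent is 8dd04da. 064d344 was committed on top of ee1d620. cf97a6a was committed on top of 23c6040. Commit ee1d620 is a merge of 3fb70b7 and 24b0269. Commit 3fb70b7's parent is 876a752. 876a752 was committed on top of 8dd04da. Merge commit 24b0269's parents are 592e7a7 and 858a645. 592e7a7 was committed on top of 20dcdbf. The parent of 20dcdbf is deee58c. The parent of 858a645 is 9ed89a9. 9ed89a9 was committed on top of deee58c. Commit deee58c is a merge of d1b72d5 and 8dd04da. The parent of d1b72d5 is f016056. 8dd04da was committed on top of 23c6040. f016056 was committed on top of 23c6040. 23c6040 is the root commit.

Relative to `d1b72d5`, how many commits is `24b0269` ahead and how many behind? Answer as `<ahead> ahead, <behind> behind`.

Reachable from 24b0269: {20dcdbf, 23c6040, 24b0269, 592e7a7, 858a645, 8dd04da, 9ed89a9, d1b72d5, deee58c, f016056}.
Reachable from d1b72d5: {23c6040, d1b72d5, f016056}.
Only in 24b0269's history (ahead): {20dcdbf, 24b0269, 592e7a7, 858a645, 8dd04da, 9ed89a9, deee58c} — 7.
Only in d1b72d5's history (behind): {} — 0.

7 ahead, 0 behind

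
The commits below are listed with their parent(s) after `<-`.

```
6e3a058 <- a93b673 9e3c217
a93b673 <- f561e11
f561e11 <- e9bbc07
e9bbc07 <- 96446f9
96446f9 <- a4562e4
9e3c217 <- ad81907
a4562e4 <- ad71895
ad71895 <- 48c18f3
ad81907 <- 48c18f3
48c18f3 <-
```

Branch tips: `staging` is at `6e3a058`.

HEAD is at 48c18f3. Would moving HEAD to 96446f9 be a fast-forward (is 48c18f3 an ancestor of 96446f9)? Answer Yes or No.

A fast-forward from 48c18f3 to 96446f9 is possible iff 48c18f3 is an ancestor of 96446f9.
Ancestors of 96446f9: {48c18f3, 96446f9, a4562e4, ad71895}.
48c18f3 is among them, so fast-forward is possible.

Yes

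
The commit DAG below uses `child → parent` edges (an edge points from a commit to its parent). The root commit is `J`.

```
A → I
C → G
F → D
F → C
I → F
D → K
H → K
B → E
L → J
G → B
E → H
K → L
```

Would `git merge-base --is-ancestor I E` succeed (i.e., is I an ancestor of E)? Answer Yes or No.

Ancestors of E: {E, H, J, K, L}.
I is not in that set, so it is not an ancestor of E.

No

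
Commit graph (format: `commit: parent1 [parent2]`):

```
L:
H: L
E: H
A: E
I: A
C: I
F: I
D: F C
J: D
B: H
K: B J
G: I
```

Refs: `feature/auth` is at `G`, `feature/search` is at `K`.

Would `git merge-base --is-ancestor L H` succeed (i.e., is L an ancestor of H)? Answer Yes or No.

Yes

Ancestors of H (commits reachable by following parents): {H, L}.
L is in that set, so it is an ancestor of H.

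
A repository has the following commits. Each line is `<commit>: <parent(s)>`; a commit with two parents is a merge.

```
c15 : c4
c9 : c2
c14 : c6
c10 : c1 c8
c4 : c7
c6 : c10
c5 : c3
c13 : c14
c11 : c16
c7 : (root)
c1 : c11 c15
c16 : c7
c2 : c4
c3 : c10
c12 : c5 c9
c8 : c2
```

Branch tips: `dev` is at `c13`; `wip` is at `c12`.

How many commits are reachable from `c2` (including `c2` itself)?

3

Walking parent pointers from c2: reachable set = {c2, c4, c7}.
That is 3 commits.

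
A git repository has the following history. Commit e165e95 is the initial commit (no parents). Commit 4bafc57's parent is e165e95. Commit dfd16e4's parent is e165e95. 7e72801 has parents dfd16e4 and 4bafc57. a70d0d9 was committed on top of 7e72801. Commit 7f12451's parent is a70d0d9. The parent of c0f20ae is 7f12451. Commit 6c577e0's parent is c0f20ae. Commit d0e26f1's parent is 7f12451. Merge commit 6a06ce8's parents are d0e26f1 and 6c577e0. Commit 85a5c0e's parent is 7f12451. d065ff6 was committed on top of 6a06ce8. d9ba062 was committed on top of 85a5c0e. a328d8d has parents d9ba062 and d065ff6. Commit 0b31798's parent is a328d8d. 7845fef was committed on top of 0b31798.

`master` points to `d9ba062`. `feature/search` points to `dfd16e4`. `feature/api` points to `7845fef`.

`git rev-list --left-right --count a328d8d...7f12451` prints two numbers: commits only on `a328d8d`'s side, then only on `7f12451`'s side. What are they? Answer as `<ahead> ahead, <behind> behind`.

8 ahead, 0 behind

Reachable from a328d8d: {4bafc57, 6a06ce8, 6c577e0, 7e72801, 7f12451, 85a5c0e, a328d8d, a70d0d9, c0f20ae, d065ff6, d0e26f1, d9ba062, dfd16e4, e165e95}.
Reachable from 7f12451: {4bafc57, 7e72801, 7f12451, a70d0d9, dfd16e4, e165e95}.
Only in a328d8d's history (ahead): {6a06ce8, 6c577e0, 85a5c0e, a328d8d, c0f20ae, d065ff6, d0e26f1, d9ba062} — 8.
Only in 7f12451's history (behind): {} — 0.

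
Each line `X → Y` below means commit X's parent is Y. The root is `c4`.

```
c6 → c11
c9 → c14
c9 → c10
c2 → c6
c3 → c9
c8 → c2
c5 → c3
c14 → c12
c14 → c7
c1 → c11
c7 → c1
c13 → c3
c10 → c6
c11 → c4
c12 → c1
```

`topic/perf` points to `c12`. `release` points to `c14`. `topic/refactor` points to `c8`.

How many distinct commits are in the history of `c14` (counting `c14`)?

Walking parent pointers from c14: reachable set = {c1, c11, c12, c14, c4, c7}.
That is 6 commits.

6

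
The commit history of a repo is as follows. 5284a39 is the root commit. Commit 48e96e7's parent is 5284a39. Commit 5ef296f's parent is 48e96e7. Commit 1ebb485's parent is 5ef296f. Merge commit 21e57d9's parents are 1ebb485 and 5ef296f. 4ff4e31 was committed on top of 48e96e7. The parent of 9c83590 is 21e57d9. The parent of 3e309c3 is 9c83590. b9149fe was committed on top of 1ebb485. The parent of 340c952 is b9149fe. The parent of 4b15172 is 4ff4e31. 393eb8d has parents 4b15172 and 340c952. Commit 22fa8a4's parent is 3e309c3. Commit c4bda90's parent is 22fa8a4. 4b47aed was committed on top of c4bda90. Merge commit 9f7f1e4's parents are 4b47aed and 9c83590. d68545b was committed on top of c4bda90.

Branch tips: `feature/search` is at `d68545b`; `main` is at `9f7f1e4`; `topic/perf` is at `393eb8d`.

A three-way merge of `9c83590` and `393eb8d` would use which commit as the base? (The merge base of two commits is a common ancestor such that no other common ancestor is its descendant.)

Ancestors of 9c83590: {1ebb485, 21e57d9, 48e96e7, 5284a39, 5ef296f, 9c83590}.
Ancestors of 393eb8d: {1ebb485, 340c952, 393eb8d, 48e96e7, 4b15172, 4ff4e31, 5284a39, 5ef296f, b9149fe}.
Common ancestors: {1ebb485, 48e96e7, 5284a39, 5ef296f}.
Among these, 1ebb485 is not an ancestor of any other common ancestor — it is the merge base.

1ebb485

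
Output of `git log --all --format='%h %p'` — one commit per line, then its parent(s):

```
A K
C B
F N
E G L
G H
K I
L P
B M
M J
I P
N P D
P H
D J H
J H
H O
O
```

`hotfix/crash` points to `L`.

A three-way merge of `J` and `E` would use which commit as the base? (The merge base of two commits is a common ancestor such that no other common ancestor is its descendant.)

Ancestors of J: {H, J, O}.
Ancestors of E: {E, G, H, L, O, P}.
Common ancestors: {H, O}.
Among these, H is not an ancestor of any other common ancestor — it is the merge base.

H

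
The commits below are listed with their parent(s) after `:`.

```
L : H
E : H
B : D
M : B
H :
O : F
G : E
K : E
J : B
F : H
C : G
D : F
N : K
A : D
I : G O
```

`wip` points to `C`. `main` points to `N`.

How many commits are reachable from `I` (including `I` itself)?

Walking parent pointers from I: reachable set = {E, F, G, H, I, O}.
That is 6 commits.

6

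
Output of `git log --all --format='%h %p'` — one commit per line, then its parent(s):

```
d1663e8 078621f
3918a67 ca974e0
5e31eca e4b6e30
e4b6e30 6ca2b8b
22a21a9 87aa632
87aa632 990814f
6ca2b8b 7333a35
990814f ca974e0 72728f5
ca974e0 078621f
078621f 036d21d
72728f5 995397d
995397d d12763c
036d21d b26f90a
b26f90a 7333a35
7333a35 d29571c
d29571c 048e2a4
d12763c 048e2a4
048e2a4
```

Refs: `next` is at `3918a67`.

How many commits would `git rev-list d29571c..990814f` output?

Reachable from 990814f: {036d21d, 048e2a4, 078621f, 72728f5, 7333a35, 990814f, 995397d, b26f90a, ca974e0, d12763c, d29571c}.
Reachable from d29571c: {048e2a4, d29571c}.
In 990814f's history but not d29571c's: {036d21d, 078621f, 72728f5, 7333a35, 990814f, 995397d, b26f90a, ca974e0, d12763c} — 9 commits.

9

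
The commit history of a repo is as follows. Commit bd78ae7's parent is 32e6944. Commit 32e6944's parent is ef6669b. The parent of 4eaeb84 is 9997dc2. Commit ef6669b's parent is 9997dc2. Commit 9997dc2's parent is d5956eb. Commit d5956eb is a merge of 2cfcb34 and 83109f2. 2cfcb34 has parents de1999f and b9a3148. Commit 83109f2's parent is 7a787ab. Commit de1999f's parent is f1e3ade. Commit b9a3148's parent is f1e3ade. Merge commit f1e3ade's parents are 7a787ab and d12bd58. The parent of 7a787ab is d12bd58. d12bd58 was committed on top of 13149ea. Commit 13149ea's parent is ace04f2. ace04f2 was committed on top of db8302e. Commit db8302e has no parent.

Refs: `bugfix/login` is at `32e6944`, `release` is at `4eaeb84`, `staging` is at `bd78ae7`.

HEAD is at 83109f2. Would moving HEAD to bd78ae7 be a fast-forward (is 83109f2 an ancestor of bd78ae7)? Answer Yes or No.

Yes

A fast-forward from 83109f2 to bd78ae7 is possible iff 83109f2 is an ancestor of bd78ae7.
Ancestors of bd78ae7: {13149ea, 2cfcb34, 32e6944, 7a787ab, 83109f2, 9997dc2, ace04f2, b9a3148, bd78ae7, d12bd58, d5956eb, db8302e, de1999f, ef6669b, f1e3ade}.
83109f2 is among them, so fast-forward is possible.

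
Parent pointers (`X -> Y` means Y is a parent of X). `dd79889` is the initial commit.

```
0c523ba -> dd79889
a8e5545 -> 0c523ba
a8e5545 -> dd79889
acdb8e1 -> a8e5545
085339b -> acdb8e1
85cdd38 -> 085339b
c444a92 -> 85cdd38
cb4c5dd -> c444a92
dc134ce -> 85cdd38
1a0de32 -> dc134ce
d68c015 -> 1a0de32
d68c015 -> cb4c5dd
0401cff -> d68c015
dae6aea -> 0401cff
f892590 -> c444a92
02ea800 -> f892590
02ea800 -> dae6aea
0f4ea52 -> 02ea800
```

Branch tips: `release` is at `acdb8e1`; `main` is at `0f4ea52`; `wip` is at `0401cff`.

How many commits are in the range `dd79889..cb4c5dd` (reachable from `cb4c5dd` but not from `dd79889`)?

Reachable from cb4c5dd: {085339b, 0c523ba, 85cdd38, a8e5545, acdb8e1, c444a92, cb4c5dd, dd79889}.
Reachable from dd79889: {dd79889}.
In cb4c5dd's history but not dd79889's: {085339b, 0c523ba, 85cdd38, a8e5545, acdb8e1, c444a92, cb4c5dd} — 7 commits.

7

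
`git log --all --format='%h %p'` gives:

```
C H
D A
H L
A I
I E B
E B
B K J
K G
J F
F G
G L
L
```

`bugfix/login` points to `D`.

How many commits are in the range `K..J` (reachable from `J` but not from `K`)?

2

Reachable from J: {F, G, J, L}.
Reachable from K: {G, K, L}.
In J's history but not K's: {F, J} — 2 commits.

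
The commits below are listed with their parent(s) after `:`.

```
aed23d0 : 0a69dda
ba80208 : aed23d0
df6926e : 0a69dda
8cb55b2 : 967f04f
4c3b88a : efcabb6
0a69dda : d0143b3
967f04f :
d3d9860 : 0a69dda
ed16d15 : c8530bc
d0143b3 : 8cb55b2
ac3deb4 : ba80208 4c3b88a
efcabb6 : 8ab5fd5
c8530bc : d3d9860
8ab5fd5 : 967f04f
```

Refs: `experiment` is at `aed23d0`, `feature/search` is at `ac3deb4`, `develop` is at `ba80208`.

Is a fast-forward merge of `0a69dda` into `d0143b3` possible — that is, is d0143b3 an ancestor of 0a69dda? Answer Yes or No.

Yes

A fast-forward from d0143b3 to 0a69dda is possible iff d0143b3 is an ancestor of 0a69dda.
Ancestors of 0a69dda: {0a69dda, 8cb55b2, 967f04f, d0143b3}.
d0143b3 is among them, so fast-forward is possible.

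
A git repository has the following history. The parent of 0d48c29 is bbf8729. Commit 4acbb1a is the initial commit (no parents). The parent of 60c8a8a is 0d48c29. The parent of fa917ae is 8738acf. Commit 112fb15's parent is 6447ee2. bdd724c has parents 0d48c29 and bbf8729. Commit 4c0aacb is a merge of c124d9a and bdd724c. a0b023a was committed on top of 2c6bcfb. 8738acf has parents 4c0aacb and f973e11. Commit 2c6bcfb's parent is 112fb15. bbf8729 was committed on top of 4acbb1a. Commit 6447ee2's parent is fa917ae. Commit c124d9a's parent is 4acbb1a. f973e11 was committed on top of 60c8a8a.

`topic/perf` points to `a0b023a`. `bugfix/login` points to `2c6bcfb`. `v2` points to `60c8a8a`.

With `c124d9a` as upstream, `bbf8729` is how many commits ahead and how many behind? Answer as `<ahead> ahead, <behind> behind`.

Reachable from bbf8729: {4acbb1a, bbf8729}.
Reachable from c124d9a: {4acbb1a, c124d9a}.
Only in bbf8729's history (ahead): {bbf8729} — 1.
Only in c124d9a's history (behind): {c124d9a} — 1.

1 ahead, 1 behind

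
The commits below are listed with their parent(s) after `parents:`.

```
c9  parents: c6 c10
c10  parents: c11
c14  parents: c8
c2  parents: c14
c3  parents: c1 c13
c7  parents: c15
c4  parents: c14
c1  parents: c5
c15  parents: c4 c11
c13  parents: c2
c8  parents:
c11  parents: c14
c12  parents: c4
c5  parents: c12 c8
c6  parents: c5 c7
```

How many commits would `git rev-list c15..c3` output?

6

Reachable from c3: {c1, c12, c13, c14, c2, c3, c4, c5, c8}.
Reachable from c15: {c11, c14, c15, c4, c8}.
In c3's history but not c15's: {c1, c12, c13, c2, c3, c5} — 6 commits.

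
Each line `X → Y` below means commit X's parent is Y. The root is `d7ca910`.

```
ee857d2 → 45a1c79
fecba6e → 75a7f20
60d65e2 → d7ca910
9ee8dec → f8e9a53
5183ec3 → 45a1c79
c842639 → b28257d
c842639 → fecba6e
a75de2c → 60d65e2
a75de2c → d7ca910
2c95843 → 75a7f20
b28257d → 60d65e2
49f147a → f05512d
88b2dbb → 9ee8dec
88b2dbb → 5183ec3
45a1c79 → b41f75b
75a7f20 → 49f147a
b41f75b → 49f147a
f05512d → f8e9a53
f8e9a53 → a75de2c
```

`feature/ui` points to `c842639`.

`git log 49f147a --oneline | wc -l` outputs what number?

6

Walking parent pointers from 49f147a: reachable set = {49f147a, 60d65e2, a75de2c, d7ca910, f05512d, f8e9a53}.
That is 6 commits.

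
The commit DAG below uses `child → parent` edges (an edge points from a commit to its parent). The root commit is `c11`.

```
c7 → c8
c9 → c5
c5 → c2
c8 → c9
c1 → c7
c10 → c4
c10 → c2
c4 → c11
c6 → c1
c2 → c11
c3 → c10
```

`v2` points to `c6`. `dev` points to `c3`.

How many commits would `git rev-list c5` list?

Walking parent pointers from c5: reachable set = {c11, c2, c5}.
That is 3 commits.

3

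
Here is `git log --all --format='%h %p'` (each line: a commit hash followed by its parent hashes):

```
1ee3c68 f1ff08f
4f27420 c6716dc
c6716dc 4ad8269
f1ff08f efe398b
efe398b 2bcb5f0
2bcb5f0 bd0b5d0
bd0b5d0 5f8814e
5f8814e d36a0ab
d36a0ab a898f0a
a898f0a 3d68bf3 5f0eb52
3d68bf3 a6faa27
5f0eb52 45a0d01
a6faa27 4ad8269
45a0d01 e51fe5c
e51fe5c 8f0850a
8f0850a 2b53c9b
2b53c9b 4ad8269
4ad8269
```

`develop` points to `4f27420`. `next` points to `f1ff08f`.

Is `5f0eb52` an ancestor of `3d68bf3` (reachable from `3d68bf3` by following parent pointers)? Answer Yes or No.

No

Ancestors of 3d68bf3: {3d68bf3, 4ad8269, a6faa27}.
5f0eb52 is not in that set, so it is not an ancestor of 3d68bf3.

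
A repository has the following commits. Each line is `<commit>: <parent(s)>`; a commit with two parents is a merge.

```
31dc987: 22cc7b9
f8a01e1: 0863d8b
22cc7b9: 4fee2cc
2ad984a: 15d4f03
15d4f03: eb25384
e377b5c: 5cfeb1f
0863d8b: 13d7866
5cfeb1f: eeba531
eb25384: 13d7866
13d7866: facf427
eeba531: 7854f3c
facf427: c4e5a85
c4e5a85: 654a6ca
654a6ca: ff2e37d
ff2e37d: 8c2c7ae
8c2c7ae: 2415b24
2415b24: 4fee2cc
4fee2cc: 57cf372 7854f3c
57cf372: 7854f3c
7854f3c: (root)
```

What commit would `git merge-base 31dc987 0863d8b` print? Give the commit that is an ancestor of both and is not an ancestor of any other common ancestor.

Ancestors of 31dc987: {22cc7b9, 31dc987, 4fee2cc, 57cf372, 7854f3c}.
Ancestors of 0863d8b: {0863d8b, 13d7866, 2415b24, 4fee2cc, 57cf372, 654a6ca, 7854f3c, 8c2c7ae, c4e5a85, facf427, ff2e37d}.
Common ancestors: {4fee2cc, 57cf372, 7854f3c}.
Among these, 4fee2cc is not an ancestor of any other common ancestor — it is the merge base.

4fee2cc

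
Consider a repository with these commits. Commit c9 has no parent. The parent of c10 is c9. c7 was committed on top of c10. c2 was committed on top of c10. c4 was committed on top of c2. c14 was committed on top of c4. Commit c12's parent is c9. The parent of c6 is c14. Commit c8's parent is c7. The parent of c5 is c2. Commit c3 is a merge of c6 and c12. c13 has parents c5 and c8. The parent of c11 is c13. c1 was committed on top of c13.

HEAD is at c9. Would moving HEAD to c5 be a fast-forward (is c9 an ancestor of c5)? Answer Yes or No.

A fast-forward from c9 to c5 is possible iff c9 is an ancestor of c5.
Ancestors of c5: {c10, c2, c5, c9}.
c9 is among them, so fast-forward is possible.

Yes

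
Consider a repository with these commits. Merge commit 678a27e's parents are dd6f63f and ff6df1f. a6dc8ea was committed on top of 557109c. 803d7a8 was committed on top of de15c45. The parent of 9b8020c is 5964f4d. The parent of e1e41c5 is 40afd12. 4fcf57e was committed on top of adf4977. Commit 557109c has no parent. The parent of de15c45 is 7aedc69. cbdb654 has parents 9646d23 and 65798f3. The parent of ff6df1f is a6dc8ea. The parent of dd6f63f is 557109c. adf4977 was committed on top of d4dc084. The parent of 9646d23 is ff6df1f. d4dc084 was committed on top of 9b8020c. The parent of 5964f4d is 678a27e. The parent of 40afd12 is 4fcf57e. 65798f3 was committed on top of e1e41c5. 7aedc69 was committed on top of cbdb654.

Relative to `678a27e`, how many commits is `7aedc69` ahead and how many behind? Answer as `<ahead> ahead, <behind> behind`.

11 ahead, 0 behind

Reachable from 7aedc69: {40afd12, 4fcf57e, 557109c, 5964f4d, 65798f3, 678a27e, 7aedc69, 9646d23, 9b8020c, a6dc8ea, adf4977, cbdb654, d4dc084, dd6f63f, e1e41c5, ff6df1f}.
Reachable from 678a27e: {557109c, 678a27e, a6dc8ea, dd6f63f, ff6df1f}.
Only in 7aedc69's history (ahead): {40afd12, 4fcf57e, 5964f4d, 65798f3, 7aedc69, 9646d23, 9b8020c, adf4977, cbdb654, d4dc084, e1e41c5} — 11.
Only in 678a27e's history (behind): {} — 0.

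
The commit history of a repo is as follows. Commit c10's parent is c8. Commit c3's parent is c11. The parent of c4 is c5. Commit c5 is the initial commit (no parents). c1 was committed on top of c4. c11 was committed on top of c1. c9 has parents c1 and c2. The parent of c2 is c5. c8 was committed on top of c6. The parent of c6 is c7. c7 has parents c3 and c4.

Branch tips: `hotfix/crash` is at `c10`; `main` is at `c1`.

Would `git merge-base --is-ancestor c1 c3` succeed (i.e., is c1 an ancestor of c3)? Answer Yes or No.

Yes

Ancestors of c3 (commits reachable by following parents): {c1, c11, c3, c4, c5}.
c1 is in that set, so it is an ancestor of c3.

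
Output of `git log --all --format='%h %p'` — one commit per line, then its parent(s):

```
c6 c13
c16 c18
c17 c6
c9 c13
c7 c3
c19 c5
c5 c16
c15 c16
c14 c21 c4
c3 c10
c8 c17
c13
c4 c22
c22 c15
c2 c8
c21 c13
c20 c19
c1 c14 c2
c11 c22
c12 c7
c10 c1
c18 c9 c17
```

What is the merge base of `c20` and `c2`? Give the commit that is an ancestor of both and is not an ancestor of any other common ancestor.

Ancestors of c20: {c13, c16, c17, c18, c19, c20, c5, c6, c9}.
Ancestors of c2: {c13, c17, c2, c6, c8}.
Common ancestors: {c13, c17, c6}.
Among these, c17 is not an ancestor of any other common ancestor — it is the merge base.

c17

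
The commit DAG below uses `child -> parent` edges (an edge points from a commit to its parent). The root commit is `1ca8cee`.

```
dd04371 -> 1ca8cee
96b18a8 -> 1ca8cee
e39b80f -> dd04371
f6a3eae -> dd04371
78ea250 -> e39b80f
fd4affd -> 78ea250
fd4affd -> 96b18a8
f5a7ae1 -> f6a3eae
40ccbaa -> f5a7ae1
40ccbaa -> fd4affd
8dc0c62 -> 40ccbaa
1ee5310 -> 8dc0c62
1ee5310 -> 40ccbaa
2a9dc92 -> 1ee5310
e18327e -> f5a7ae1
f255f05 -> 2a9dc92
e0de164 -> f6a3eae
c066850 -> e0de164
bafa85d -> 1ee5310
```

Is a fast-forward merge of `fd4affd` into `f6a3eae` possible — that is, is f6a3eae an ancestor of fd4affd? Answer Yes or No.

A fast-forward from f6a3eae to fd4affd is possible iff f6a3eae is an ancestor of fd4affd.
Ancestors of fd4affd: {1ca8cee, 78ea250, 96b18a8, dd04371, e39b80f, fd4affd}.
f6a3eae is not among them, so fast-forward is not possible.

No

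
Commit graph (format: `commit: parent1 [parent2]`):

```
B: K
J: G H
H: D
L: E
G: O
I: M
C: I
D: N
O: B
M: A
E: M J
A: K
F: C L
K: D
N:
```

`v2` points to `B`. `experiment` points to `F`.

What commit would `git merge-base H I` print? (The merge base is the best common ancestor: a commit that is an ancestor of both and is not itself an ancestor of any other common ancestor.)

D

Ancestors of H: {D, H, N}.
Ancestors of I: {A, D, I, K, M, N}.
Common ancestors: {D, N}.
Among these, D is not an ancestor of any other common ancestor — it is the merge base.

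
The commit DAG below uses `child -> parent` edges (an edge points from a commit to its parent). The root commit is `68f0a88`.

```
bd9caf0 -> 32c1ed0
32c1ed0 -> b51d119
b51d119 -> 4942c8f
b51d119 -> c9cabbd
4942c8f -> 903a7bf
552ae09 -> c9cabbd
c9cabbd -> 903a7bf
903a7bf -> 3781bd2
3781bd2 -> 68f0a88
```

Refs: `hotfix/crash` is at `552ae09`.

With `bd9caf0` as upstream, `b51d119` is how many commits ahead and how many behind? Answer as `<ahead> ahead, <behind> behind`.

Reachable from b51d119: {3781bd2, 4942c8f, 68f0a88, 903a7bf, b51d119, c9cabbd}.
Reachable from bd9caf0: {32c1ed0, 3781bd2, 4942c8f, 68f0a88, 903a7bf, b51d119, bd9caf0, c9cabbd}.
Only in b51d119's history (ahead): {} — 0.
Only in bd9caf0's history (behind): {32c1ed0, bd9caf0} — 2.

0 ahead, 2 behind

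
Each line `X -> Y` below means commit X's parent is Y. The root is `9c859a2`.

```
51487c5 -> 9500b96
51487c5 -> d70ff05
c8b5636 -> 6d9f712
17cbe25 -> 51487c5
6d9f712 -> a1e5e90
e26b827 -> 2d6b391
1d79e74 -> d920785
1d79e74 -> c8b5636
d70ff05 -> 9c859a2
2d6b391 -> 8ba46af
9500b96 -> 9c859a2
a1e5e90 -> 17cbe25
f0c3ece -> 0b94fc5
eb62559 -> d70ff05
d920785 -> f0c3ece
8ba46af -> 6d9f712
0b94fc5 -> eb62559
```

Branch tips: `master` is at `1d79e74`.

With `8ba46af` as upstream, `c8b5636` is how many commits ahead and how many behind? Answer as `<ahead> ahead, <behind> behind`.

Reachable from c8b5636: {17cbe25, 51487c5, 6d9f712, 9500b96, 9c859a2, a1e5e90, c8b5636, d70ff05}.
Reachable from 8ba46af: {17cbe25, 51487c5, 6d9f712, 8ba46af, 9500b96, 9c859a2, a1e5e90, d70ff05}.
Only in c8b5636's history (ahead): {c8b5636} — 1.
Only in 8ba46af's history (behind): {8ba46af} — 1.

1 ahead, 1 behind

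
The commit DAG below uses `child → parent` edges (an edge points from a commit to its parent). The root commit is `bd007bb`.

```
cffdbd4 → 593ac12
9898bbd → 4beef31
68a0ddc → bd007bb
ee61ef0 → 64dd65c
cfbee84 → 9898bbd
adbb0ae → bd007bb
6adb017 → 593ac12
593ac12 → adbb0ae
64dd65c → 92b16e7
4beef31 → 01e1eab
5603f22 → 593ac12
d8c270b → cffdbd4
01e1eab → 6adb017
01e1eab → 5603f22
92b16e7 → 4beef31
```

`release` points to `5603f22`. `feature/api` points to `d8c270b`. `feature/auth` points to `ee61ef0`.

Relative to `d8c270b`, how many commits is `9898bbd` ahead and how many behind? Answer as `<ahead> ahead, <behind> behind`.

5 ahead, 2 behind

Reachable from 9898bbd: {01e1eab, 4beef31, 5603f22, 593ac12, 6adb017, 9898bbd, adbb0ae, bd007bb}.
Reachable from d8c270b: {593ac12, adbb0ae, bd007bb, cffdbd4, d8c270b}.
Only in 9898bbd's history (ahead): {01e1eab, 4beef31, 5603f22, 6adb017, 9898bbd} — 5.
Only in d8c270b's history (behind): {cffdbd4, d8c270b} — 2.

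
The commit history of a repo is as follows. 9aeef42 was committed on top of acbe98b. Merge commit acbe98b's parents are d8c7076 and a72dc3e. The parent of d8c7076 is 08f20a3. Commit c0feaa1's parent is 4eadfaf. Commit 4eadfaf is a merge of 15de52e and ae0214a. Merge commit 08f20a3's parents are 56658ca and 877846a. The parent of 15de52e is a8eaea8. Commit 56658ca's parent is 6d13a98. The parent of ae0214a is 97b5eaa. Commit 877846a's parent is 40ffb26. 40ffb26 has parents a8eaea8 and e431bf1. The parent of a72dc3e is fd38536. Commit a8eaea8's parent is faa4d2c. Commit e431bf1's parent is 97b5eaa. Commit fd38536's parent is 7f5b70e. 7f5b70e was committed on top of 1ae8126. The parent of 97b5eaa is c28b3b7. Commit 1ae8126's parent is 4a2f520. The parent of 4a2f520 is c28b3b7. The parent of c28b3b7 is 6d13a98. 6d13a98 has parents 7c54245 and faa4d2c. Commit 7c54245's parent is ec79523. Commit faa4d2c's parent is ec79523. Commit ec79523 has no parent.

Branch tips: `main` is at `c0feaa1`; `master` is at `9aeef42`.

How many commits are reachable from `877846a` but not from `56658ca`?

Reachable from 877846a: {40ffb26, 6d13a98, 7c54245, 877846a, 97b5eaa, a8eaea8, c28b3b7, e431bf1, ec79523, faa4d2c}.
Reachable from 56658ca: {56658ca, 6d13a98, 7c54245, ec79523, faa4d2c}.
In 877846a's history but not 56658ca's: {40ffb26, 877846a, 97b5eaa, a8eaea8, c28b3b7, e431bf1} — 6 commits.

6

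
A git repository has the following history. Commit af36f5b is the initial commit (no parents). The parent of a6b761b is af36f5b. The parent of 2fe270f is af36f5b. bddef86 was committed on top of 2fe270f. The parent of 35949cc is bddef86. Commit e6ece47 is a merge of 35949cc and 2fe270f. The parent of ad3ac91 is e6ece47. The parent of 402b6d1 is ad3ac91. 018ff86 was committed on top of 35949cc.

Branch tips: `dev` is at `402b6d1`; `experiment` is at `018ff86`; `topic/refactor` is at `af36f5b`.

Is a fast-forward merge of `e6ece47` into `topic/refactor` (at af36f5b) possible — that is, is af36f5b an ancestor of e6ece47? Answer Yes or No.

A fast-forward from af36f5b to e6ece47 is possible iff af36f5b is an ancestor of e6ece47.
Ancestors of e6ece47: {2fe270f, 35949cc, af36f5b, bddef86, e6ece47}.
af36f5b is among them, so fast-forward is possible.

Yes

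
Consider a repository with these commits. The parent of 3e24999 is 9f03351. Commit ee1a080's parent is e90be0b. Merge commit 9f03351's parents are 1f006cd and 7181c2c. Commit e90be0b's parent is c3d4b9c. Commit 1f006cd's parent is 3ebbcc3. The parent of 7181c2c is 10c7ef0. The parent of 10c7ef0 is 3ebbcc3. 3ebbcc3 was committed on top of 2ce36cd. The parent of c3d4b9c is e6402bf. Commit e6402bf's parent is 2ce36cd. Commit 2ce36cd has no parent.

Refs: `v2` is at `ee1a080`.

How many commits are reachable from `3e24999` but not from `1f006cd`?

Reachable from 3e24999: {10c7ef0, 1f006cd, 2ce36cd, 3e24999, 3ebbcc3, 7181c2c, 9f03351}.
Reachable from 1f006cd: {1f006cd, 2ce36cd, 3ebbcc3}.
In 3e24999's history but not 1f006cd's: {10c7ef0, 3e24999, 7181c2c, 9f03351} — 4 commits.

4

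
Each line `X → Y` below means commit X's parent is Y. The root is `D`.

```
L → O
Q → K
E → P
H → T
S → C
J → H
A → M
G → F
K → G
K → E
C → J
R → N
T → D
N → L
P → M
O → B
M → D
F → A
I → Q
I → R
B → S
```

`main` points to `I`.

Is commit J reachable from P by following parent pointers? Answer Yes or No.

Ancestors of P: {D, M, P}.
J is not in that set, so it is not an ancestor of P.

No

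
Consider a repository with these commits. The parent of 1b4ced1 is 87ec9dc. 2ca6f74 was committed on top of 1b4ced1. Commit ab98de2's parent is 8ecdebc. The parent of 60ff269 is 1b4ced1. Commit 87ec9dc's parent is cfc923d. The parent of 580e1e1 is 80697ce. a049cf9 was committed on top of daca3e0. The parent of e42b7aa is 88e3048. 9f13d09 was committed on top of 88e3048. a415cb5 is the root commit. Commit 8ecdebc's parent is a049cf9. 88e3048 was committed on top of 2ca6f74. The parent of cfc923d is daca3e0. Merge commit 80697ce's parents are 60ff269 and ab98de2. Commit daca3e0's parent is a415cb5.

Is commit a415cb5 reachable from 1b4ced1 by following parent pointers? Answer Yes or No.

Yes

Ancestors of 1b4ced1 (commits reachable by following parents): {1b4ced1, 87ec9dc, a415cb5, cfc923d, daca3e0}.
a415cb5 is in that set, so it is an ancestor of 1b4ced1.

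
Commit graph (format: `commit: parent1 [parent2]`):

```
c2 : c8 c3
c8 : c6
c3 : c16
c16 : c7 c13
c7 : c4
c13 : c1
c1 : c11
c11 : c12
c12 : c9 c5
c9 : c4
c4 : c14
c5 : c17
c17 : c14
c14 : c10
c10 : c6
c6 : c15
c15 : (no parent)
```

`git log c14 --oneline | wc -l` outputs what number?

4

Walking parent pointers from c14: reachable set = {c10, c14, c15, c6}.
That is 4 commits.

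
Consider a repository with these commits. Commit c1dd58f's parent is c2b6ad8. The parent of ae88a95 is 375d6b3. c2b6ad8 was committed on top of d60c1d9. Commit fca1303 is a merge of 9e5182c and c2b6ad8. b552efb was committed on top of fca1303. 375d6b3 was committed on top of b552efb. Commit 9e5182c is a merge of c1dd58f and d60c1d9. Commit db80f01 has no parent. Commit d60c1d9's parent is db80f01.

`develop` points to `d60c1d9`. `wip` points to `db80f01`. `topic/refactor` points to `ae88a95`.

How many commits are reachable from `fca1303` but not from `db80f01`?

Reachable from fca1303: {9e5182c, c1dd58f, c2b6ad8, d60c1d9, db80f01, fca1303}.
Reachable from db80f01: {db80f01}.
In fca1303's history but not db80f01's: {9e5182c, c1dd58f, c2b6ad8, d60c1d9, fca1303} — 5 commits.

5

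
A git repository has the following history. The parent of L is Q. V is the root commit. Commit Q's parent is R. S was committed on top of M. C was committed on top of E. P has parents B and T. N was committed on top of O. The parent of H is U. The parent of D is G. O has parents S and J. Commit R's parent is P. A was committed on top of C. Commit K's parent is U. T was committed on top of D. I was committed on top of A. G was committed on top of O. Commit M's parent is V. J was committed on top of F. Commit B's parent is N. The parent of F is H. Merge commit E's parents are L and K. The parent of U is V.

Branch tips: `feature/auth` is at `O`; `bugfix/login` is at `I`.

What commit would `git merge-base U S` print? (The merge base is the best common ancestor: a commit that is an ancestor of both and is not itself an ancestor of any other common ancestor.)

V

Ancestors of U: {U, V}.
Ancestors of S: {M, S, V}.
Common ancestors: {V}.
The only common ancestor is V, so it is the merge base.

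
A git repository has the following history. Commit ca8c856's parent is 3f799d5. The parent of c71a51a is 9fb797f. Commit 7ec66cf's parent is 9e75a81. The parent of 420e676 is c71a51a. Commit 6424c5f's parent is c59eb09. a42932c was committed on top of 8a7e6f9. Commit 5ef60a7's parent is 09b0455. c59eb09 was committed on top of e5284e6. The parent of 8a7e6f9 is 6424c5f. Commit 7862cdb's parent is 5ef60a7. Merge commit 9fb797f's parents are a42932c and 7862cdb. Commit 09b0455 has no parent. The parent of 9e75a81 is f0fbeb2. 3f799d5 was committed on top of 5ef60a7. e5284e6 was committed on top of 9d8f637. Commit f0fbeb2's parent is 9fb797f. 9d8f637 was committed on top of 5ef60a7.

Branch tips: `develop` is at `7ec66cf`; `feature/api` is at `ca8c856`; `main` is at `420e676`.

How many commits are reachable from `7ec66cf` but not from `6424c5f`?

Reachable from 7ec66cf: {09b0455, 5ef60a7, 6424c5f, 7862cdb, 7ec66cf, 8a7e6f9, 9d8f637, 9e75a81, 9fb797f, a42932c, c59eb09, e5284e6, f0fbeb2}.
Reachable from 6424c5f: {09b0455, 5ef60a7, 6424c5f, 9d8f637, c59eb09, e5284e6}.
In 7ec66cf's history but not 6424c5f's: {7862cdb, 7ec66cf, 8a7e6f9, 9e75a81, 9fb797f, a42932c, f0fbeb2} — 7 commits.

7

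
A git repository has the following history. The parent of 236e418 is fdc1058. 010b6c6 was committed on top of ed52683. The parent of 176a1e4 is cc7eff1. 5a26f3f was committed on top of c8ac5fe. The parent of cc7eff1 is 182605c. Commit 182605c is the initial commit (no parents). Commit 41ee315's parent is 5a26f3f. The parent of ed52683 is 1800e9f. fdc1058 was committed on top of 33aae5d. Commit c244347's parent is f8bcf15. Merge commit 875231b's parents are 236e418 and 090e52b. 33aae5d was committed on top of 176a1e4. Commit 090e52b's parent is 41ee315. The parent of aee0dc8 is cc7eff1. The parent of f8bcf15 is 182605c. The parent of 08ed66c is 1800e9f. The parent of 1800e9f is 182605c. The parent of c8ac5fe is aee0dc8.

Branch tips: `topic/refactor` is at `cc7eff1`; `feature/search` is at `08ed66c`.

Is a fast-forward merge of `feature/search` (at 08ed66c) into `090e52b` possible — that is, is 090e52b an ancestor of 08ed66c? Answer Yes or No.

A fast-forward from 090e52b to 08ed66c is possible iff 090e52b is an ancestor of 08ed66c.
Ancestors of 08ed66c: {08ed66c, 1800e9f, 182605c}.
090e52b is not among them, so fast-forward is not possible.

No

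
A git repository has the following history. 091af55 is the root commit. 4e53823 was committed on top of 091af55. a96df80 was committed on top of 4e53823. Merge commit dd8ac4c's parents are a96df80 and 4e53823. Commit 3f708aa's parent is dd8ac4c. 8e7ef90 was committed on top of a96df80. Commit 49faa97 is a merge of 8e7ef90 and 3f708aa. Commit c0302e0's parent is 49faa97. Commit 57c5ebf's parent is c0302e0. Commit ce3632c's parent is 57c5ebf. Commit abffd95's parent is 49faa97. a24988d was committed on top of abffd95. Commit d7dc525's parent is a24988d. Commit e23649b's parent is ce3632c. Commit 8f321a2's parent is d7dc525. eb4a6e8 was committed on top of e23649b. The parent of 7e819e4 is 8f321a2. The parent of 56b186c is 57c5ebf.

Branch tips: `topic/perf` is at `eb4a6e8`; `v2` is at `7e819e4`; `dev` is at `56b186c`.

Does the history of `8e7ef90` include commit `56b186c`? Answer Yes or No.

Ancestors of 8e7ef90: {091af55, 4e53823, 8e7ef90, a96df80}.
56b186c is not in that set, so it is not an ancestor of 8e7ef90.

No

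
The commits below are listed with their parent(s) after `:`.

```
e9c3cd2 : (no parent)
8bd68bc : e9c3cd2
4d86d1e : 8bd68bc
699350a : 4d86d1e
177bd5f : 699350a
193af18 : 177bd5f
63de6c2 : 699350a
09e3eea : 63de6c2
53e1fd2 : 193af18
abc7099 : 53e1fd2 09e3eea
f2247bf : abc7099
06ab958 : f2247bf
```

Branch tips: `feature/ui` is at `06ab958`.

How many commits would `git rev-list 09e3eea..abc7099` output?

Reachable from abc7099: {09e3eea, 177bd5f, 193af18, 4d86d1e, 53e1fd2, 63de6c2, 699350a, 8bd68bc, abc7099, e9c3cd2}.
Reachable from 09e3eea: {09e3eea, 4d86d1e, 63de6c2, 699350a, 8bd68bc, e9c3cd2}.
In abc7099's history but not 09e3eea's: {177bd5f, 193af18, 53e1fd2, abc7099} — 4 commits.

4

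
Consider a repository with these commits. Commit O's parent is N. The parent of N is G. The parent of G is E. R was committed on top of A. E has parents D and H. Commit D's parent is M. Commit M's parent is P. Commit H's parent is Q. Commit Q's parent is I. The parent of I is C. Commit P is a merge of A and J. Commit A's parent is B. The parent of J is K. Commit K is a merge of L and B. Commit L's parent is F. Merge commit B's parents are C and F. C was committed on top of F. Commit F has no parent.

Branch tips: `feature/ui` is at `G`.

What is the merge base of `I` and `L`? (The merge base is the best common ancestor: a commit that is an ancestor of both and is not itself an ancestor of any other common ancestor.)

Ancestors of I: {C, F, I}.
Ancestors of L: {F, L}.
Common ancestors: {F}.
The only common ancestor is F, so it is the merge base.

F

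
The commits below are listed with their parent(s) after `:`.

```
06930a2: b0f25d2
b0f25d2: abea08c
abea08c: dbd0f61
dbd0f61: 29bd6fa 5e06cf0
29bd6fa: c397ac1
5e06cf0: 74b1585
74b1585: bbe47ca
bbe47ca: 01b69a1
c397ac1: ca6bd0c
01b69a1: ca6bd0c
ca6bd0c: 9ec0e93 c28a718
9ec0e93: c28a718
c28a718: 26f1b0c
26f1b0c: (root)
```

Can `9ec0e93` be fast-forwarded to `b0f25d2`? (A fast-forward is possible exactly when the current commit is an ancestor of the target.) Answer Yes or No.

Yes

A fast-forward from 9ec0e93 to b0f25d2 is possible iff 9ec0e93 is an ancestor of b0f25d2.
Ancestors of b0f25d2: {01b69a1, 26f1b0c, 29bd6fa, 5e06cf0, 74b1585, 9ec0e93, abea08c, b0f25d2, bbe47ca, c28a718, c397ac1, ca6bd0c, dbd0f61}.
9ec0e93 is among them, so fast-forward is possible.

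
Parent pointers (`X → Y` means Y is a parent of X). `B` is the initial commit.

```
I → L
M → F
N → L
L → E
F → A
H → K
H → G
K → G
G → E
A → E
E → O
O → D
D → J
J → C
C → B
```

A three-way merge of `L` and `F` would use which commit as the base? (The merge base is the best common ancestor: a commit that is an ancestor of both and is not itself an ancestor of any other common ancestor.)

Ancestors of L: {B, C, D, E, J, L, O}.
Ancestors of F: {A, B, C, D, E, F, J, O}.
Common ancestors: {B, C, D, E, J, O}.
Among these, E is not an ancestor of any other common ancestor — it is the merge base.

E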